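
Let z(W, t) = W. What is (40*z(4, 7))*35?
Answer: 5600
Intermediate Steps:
(40*z(4, 7))*35 = (40*4)*35 = 160*35 = 5600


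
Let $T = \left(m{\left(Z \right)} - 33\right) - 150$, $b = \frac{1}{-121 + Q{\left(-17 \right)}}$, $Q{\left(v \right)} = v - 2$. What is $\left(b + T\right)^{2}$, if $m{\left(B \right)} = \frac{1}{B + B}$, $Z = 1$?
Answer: $\frac{652853601}{19600} \approx 33309.0$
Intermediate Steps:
$Q{\left(v \right)} = -2 + v$
$m{\left(B \right)} = \frac{1}{2 B}$
$b = - \frac{1}{140}$ ($b = \frac{1}{-121 - 19} = \frac{1}{-140} = - \frac{1}{140} \approx -0.0071429$)
$T = - \frac{365}{2}$ ($T = \left(\frac{1}{2 \cdot 1} - 33\right) - 150 = \left(\frac{1}{2} \cdot 1 - 33\right) - 150 = \left(\frac{1}{2} - 33\right) - 150 = - \frac{65}{2} - 150 = - \frac{365}{2} \approx -182.5$)
$\left(b + T\right)^{2} = \left(- \frac{1}{140} - \frac{365}{2}\right)^{2} = \left(- \frac{25551}{140}\right)^{2} = \frac{652853601}{19600}$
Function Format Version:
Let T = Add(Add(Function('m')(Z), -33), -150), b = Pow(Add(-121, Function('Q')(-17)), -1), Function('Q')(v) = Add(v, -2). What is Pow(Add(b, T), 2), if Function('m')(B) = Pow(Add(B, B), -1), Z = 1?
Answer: Rational(652853601, 19600) ≈ 33309.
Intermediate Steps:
Function('Q')(v) = Add(-2, v)
Function('m')(B) = Mul(Rational(1, 2), Pow(B, -1)) (Function('m')(B) = Pow(Mul(2, B), -1) = Mul(Rational(1, 2), Pow(B, -1)))
b = Rational(-1, 140) (b = Pow(Add(-121, Add(-2, -17)), -1) = Pow(Add(-121, -19), -1) = Pow(-140, -1) = Rational(-1, 140) ≈ -0.0071429)
T = Rational(-365, 2) (T = Add(Add(Mul(Rational(1, 2), Pow(1, -1)), -33), -150) = Add(Add(Mul(Rational(1, 2), 1), -33), -150) = Add(Add(Rational(1, 2), -33), -150) = Add(Rational(-65, 2), -150) = Rational(-365, 2) ≈ -182.50)
Pow(Add(b, T), 2) = Pow(Add(Rational(-1, 140), Rational(-365, 2)), 2) = Pow(Rational(-25551, 140), 2) = Rational(652853601, 19600)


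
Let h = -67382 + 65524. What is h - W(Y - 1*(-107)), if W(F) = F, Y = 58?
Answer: -2023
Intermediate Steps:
h = -1858
h - W(Y - 1*(-107)) = -1858 - (58 - 1*(-107)) = -1858 - (58 + 107) = -1858 - 1*165 = -1858 - 165 = -2023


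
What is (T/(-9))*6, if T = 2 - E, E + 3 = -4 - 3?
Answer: -8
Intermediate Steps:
E = -10 (E = -3 + (-4 - 3) = -3 - 7 = -10)
T = 12 (T = 2 - 1*(-10) = 2 + 10 = 12)
(T/(-9))*6 = (12/(-9))*6 = -1/9*12*6 = -4/3*6 = -8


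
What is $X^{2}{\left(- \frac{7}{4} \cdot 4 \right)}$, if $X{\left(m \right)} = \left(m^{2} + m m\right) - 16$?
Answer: $6724$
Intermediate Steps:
$X{\left(m \right)} = -16 + 2 m^{2}$ ($X{\left(m \right)} = \left(m^{2} + m^{2}\right) - 16 = 2 m^{2} - 16 = -16 + 2 m^{2}$)
$X^{2}{\left(- \frac{7}{4} \cdot 4 \right)} = \left(-16 + 2 \left(- \frac{7}{4} \cdot 4\right)^{2}\right)^{2} = \left(-16 + 2 \left(\left(-7\right) \frac{1}{4} \cdot 4\right)^{2}\right)^{2} = \left(-16 + 2 \left(\left(- \frac{7}{4}\right) 4\right)^{2}\right)^{2} = \left(-16 + 2 \left(-7\right)^{2}\right)^{2} = \left(-16 + 2 \cdot 49\right)^{2} = \left(-16 + 98\right)^{2} = 82^{2} = 6724$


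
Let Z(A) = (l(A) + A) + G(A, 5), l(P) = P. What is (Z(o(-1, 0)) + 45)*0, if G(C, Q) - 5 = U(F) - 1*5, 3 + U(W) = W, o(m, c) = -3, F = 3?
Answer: 0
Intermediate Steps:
U(W) = -3 + W
G(C, Q) = 0 (G(C, Q) = 5 + ((-3 + 3) - 1*5) = 5 + (0 - 5) = 5 - 5 = 0)
Z(A) = 2*A (Z(A) = (A + A) + 0 = 2*A + 0 = 2*A)
(Z(o(-1, 0)) + 45)*0 = (2*(-3) + 45)*0 = (-6 + 45)*0 = 39*0 = 0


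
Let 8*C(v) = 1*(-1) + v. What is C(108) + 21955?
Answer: 175747/8 ≈ 21968.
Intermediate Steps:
C(v) = -1/8 + v/8 (C(v) = (1*(-1) + v)/8 = (-1 + v)/8 = -1/8 + v/8)
C(108) + 21955 = (-1/8 + (1/8)*108) + 21955 = (-1/8 + 27/2) + 21955 = 107/8 + 21955 = 175747/8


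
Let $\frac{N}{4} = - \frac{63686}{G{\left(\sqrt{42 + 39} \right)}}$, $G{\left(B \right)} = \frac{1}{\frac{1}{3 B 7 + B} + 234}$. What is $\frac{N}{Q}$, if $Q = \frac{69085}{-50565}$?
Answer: $\frac{19894047098996}{455961} \approx 4.3631 \cdot 10^{7}$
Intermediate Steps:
$G{\left(B \right)} = \frac{1}{234 + \frac{1}{22 B}}$ ($G{\left(B \right)} = \frac{1}{\frac{1}{21 B + B} + 234} = \frac{1}{\frac{1}{22 B} + 234} = \frac{1}{234 + \frac{1}{22 B}}$)
$Q = - \frac{13817}{10113}$ ($Q = 69085 \left(- \frac{1}{50565}\right) = - \frac{13817}{10113} \approx -1.3663$)
$N = - \frac{5901526876}{99}$ ($N = 4 \left(- \frac{63686}{22 \sqrt{42 + 39} \frac{1}{1 + 5148 \sqrt{42 + 39}}}\right) = 4 \left(- \frac{63686}{22 \sqrt{81} \frac{1}{1 + 5148 \sqrt{81}}}\right) = 4 \left(- \frac{63686}{22 \cdot 9 \frac{1}{1 + 5148 \cdot 9}}\right) = 4 \left(- \frac{63686}{22 \cdot 9 \frac{1}{1 + 46332}}\right) = 4 \left(- \frac{63686}{22 \cdot 9 \cdot \frac{1}{46333}}\right) = 4 \left(- \frac{63686}{\frac{198}{46333}}\right) = 4 \left(\left(-63686\right) \frac{46333}{198}\right) = 4 \left(- \frac{1475381719}{99}\right) = - \frac{5901526876}{99} \approx -5.9611 \cdot 10^{7}$)
$\frac{N}{Q} = - \frac{5901526876}{99 \left(- \frac{13817}{10113}\right)} = \left(- \frac{5901526876}{99}\right) \left(- \frac{10113}{13817}\right) = \frac{19894047098996}{455961}$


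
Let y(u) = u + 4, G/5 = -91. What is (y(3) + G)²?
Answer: 200704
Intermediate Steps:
G = -455 (G = 5*(-91) = -455)
y(u) = 4 + u
(y(3) + G)² = ((4 + 3) - 455)² = (7 - 455)² = (-448)² = 200704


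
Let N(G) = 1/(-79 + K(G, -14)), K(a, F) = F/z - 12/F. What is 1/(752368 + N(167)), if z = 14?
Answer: 554/416811865 ≈ 1.3291e-6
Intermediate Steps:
K(a, F) = -12/F + F/14 (K(a, F) = F/14 - 12/F = -12/F + F/14)
N(G) = -7/554 (N(G) = 1/(-79 + (-12/(-14) + (1/14)*(-14))) = 1/(-79 + (-12*(-1/14) - 1)) = 1/(-79 + (6/7 - 1)) = 1/(-79 - ⅐) = 1/(-554/7) = -7/554)
1/(752368 + N(167)) = 1/(752368 - 7/554) = 1/(416811865/554) = 554/416811865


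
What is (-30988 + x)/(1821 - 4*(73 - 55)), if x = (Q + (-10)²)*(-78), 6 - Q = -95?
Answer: -46666/1749 ≈ -26.682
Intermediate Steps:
Q = 101 (Q = 6 - 1*(-95) = 6 + 95 = 101)
x = -15678 (x = (101 + (-10)²)*(-78) = (101 + 100)*(-78) = 201*(-78) = -15678)
(-30988 + x)/(1821 - 4*(73 - 55)) = (-30988 - 15678)/(1821 - 4*(73 - 55)) = -46666/(1821 - 4*18) = -46666/(1821 - 72) = -46666/1749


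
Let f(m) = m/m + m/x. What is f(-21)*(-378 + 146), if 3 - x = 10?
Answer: -928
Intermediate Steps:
x = -7 (x = 3 - 1*10 = 3 - 10 = -7)
f(m) = 1 - m/7 (f(m) = m/m + m/(-7) = 1 + m*(-⅐) = 1 - m/7)
f(-21)*(-378 + 146) = (1 - ⅐*(-21))*(-378 + 146) = (1 + 3)*(-232) = 4*(-232) = -928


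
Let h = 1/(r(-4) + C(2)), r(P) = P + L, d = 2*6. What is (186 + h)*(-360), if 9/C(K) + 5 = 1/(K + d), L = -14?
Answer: -1271895/19 ≈ -66942.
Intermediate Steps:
d = 12
r(P) = -14 + P (r(P) = P - 14 = -14 + P)
C(K) = 9/(-5 + 1/(12 + K)) (C(K) = 9/(-5 + 1/(K + 12)) = 9/(-5 + 1/(12 + K)))
h = -23/456 (h = 1/((-14 - 4) + 9*(-12 - 1*2)/(59 + 5*2)) = 1/(-18 + 9*(-12 - 2)/(59 + 10)) = 1/(-18 + 9*(-14)/69) = 1/(-18 + 9*(1/69)*(-14)) = 1/(-18 - 42/23) = 1/(-456/23) = -23/456 ≈ -0.050439)
(186 + h)*(-360) = (186 - 23/456)*(-360) = (84793/456)*(-360) = -1271895/19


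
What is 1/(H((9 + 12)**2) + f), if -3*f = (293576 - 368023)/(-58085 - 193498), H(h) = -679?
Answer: -754749/512549018 ≈ -0.0014725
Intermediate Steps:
f = -74447/754749 (f = -(293576 - 368023)/(3*(-58085 - 193498)) = -(-74447)/(3*(-251583)) = -(-74447)*(-1)/(3*251583) = -1/3*74447/251583 = -74447/754749 ≈ -0.098638)
1/(H((9 + 12)**2) + f) = 1/(-679 - 74447/754749) = 1/(-512549018/754749) = -754749/512549018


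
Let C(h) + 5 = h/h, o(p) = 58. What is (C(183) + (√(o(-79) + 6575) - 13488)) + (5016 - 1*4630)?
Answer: -13106 + 3*√737 ≈ -13025.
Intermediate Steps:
C(h) = -4 (C(h) = -5 + h/h = -5 + 1 = -4)
(C(183) + (√(o(-79) + 6575) - 13488)) + (5016 - 1*4630) = (-4 + (√(58 + 6575) - 13488)) + (5016 - 1*4630) = (-4 + (√6633 - 13488)) + (5016 - 4630) = (-4 + (3*√737 - 13488)) + 386 = (-4 + (-13488 + 3*√737)) + 386 = (-13492 + 3*√737) + 386 = -13106 + 3*√737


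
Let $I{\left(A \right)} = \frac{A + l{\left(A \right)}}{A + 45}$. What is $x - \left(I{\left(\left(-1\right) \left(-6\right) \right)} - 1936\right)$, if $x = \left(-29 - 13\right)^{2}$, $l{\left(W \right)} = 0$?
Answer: $\frac{62898}{17} \approx 3699.9$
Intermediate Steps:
$I{\left(A \right)} = \frac{A}{45 + A}$ ($I{\left(A \right)} = \frac{A + 0}{A + 45} = \frac{A}{45 + A}$)
$x = 1764$ ($x = \left(-42\right)^{2} = 1764$)
$x - \left(I{\left(\left(-1\right) \left(-6\right) \right)} - 1936\right) = 1764 - \left(\frac{\left(-1\right) \left(-6\right)}{45 - -6} - 1936\right) = 1764 - \left(\frac{6}{45 + 6} - 1936\right) = 1764 - \left(\frac{6}{51} - 1936\right) = 1764 - \left(6 \cdot \frac{1}{51} - 1936\right) = 1764 - \left(\frac{2}{17} - 1936\right) = 1764 - - \frac{32910}{17} = 1764 + \frac{32910}{17} = \frac{62898}{17}$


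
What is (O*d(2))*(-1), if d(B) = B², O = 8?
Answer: -32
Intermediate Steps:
(O*d(2))*(-1) = (8*2²)*(-1) = (8*4)*(-1) = 32*(-1) = -32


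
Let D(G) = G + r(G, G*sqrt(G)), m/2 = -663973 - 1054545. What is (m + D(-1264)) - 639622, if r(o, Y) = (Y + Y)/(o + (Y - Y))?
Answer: -4077922 + 8*I*sqrt(79) ≈ -4.0779e+6 + 71.106*I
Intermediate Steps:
m = -3437036 (m = 2*(-663973 - 1054545) = 2*(-1718518) = -3437036)
r(o, Y) = 2*Y/o (r(o, Y) = (2*Y)/(o + 0) = (2*Y)/o = 2*Y/o)
D(G) = G + 2*sqrt(G) (D(G) = G + 2*(G*sqrt(G))/G = G + 2*G**(3/2)/G = G + 2*sqrt(G))
(m + D(-1264)) - 639622 = (-3437036 + (-1264 + 2*sqrt(-1264))) - 639622 = (-3437036 + (-1264 + 2*(4*I*sqrt(79)))) - 639622 = (-3437036 + (-1264 + 8*I*sqrt(79))) - 639622 = (-3438300 + 8*I*sqrt(79)) - 639622 = -4077922 + 8*I*sqrt(79)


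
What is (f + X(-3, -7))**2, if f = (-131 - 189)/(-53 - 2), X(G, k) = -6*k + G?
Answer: 243049/121 ≈ 2008.7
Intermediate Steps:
X(G, k) = G - 6*k
f = 64/11 (f = -320/(-55) = -320*(-1/55) = 64/11 ≈ 5.8182)
(f + X(-3, -7))**2 = (64/11 + (-3 - 6*(-7)))**2 = (64/11 + (-3 + 42))**2 = (64/11 + 39)**2 = (493/11)**2 = 243049/121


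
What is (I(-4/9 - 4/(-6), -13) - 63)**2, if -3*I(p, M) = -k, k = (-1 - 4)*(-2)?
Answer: 32041/9 ≈ 3560.1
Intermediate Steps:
k = 10 (k = -5*(-2) = 10)
I(p, M) = 10/3 (I(p, M) = -(-1)*10/3 = -1/3*(-10) = 10/3)
(I(-4/9 - 4/(-6), -13) - 63)**2 = (10/3 - 63)**2 = (-179/3)**2 = 32041/9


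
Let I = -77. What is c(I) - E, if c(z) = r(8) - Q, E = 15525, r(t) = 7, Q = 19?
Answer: -15537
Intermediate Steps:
c(z) = -12 (c(z) = 7 - 1*19 = 7 - 19 = -12)
c(I) - E = -12 - 1*15525 = -12 - 15525 = -15537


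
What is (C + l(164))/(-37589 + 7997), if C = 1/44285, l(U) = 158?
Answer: -6997031/1310481720 ≈ -0.0053393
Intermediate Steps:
C = 1/44285 ≈ 2.2581e-5
(C + l(164))/(-37589 + 7997) = (1/44285 + 158)/(-37589 + 7997) = (6997031/44285)/(-29592) = (6997031/44285)*(-1/29592) = -6997031/1310481720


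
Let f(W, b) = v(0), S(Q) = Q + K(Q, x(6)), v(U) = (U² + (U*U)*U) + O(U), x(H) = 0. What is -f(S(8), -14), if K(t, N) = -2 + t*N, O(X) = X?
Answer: 0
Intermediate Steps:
K(t, N) = -2 + N*t
v(U) = U + U² + U³ (v(U) = (U² + (U*U)*U) + U = (U² + U²*U) + U = (U² + U³) + U = U + U² + U³)
S(Q) = -2 + Q (S(Q) = Q + (-2 + 0*Q) = Q + (-2 + 0) = Q - 2 = -2 + Q)
f(W, b) = 0 (f(W, b) = 0*(1 + 0 + 0²) = 0*(1 + 0 + 0) = 0*1 = 0)
-f(S(8), -14) = -1*0 = 0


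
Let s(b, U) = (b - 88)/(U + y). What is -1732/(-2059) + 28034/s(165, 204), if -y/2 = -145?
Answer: 28514804328/158543 ≈ 1.7986e+5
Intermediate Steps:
y = 290 (y = -2*(-145) = 290)
s(b, U) = (-88 + b)/(290 + U) (s(b, U) = (b - 88)/(U + 290) = (-88 + b)/(290 + U))
-1732/(-2059) + 28034/s(165, 204) = -1732/(-2059) + 28034/(((-88 + 165)/(290 + 204))) = -1732*(-1/2059) + 28034/((77/494)) = 1732/2059 + 28034/(((1/494)*77)) = 1732/2059 + 28034/(77/494) = 1732/2059 + 28034*(494/77) = 1732/2059 + 13848796/77 = 28514804328/158543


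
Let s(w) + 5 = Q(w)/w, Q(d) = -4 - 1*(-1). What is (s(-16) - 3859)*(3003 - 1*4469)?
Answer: 45314793/8 ≈ 5.6644e+6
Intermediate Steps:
Q(d) = -3 (Q(d) = -4 + 1 = -3)
s(w) = -5 - 3/w
(s(-16) - 3859)*(3003 - 1*4469) = ((-5 - 3/(-16)) - 3859)*(3003 - 1*4469) = ((-5 - 3*(-1/16)) - 3859)*(3003 - 4469) = ((-5 + 3/16) - 3859)*(-1466) = (-77/16 - 3859)*(-1466) = -61821/16*(-1466) = 45314793/8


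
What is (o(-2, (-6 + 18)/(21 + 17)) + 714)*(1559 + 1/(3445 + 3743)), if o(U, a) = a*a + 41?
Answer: 3054680096963/2594868 ≈ 1.1772e+6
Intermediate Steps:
o(U, a) = 41 + a² (o(U, a) = a² + 41 = 41 + a²)
(o(-2, (-6 + 18)/(21 + 17)) + 714)*(1559 + 1/(3445 + 3743)) = ((41 + ((-6 + 18)/(21 + 17))²) + 714)*(1559 + 1/(3445 + 3743)) = ((41 + (12/38)²) + 714)*(1559 + 1/7188) = ((41 + (12*(1/38))²) + 714)*(1559 + 1/7188) = ((41 + (6/19)²) + 714)*(11206093/7188) = ((41 + 36/361) + 714)*(11206093/7188) = (14837/361 + 714)*(11206093/7188) = (272591/361)*(11206093/7188) = 3054680096963/2594868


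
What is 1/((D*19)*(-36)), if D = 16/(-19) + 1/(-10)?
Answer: 5/3222 ≈ 0.0015518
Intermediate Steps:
D = -179/190 (D = 16*(-1/19) + 1*(-⅒) = -16/19 - ⅒ = -179/190 ≈ -0.94211)
1/((D*19)*(-36)) = 1/(-179/190*19*(-36)) = 1/(-179/10*(-36)) = 1/(3222/5) = 5/3222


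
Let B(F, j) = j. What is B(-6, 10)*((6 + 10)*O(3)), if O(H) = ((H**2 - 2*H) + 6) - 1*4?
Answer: 800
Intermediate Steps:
O(H) = 2 + H**2 - 2*H (O(H) = (6 + H**2 - 2*H) - 4 = 2 + H**2 - 2*H)
B(-6, 10)*((6 + 10)*O(3)) = 10*((6 + 10)*(2 + 3**2 - 2*3)) = 10*(16*(2 + 9 - 6)) = 10*(16*5) = 10*80 = 800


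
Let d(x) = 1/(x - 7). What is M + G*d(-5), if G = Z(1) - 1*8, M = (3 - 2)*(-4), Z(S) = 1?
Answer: -41/12 ≈ -3.4167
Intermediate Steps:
M = -4 (M = 1*(-4) = -4)
d(x) = 1/(-7 + x)
G = -7 (G = 1 - 1*8 = 1 - 8 = -7)
M + G*d(-5) = -4 - 7/(-7 - 5) = -4 - 7/(-12) = -4 - 7*(-1/12) = -4 + 7/12 = -41/12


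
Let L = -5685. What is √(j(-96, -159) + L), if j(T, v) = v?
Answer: 2*I*√1461 ≈ 76.446*I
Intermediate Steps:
√(j(-96, -159) + L) = √(-159 - 5685) = √(-5844) = 2*I*√1461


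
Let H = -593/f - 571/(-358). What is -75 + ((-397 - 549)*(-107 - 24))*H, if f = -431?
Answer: 28397743210/77149 ≈ 3.6809e+5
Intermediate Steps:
H = 458395/154298 (H = -593/(-431) - 571/(-358) = -593*(-1/431) - 571*(-1/358) = 593/431 + 571/358 = 458395/154298 ≈ 2.9708)
-75 + ((-397 - 549)*(-107 - 24))*H = -75 + ((-397 - 549)*(-107 - 24))*(458395/154298) = -75 - 946*(-131)*(458395/154298) = -75 + 123926*(458395/154298) = -75 + 28403529385/77149 = 28397743210/77149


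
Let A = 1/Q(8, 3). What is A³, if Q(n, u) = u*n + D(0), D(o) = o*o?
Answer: 1/13824 ≈ 7.2338e-5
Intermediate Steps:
D(o) = o²
Q(n, u) = n*u (Q(n, u) = u*n + 0² = n*u + 0 = n*u)
A = 1/24 (A = 1/(8*3) = 1/24 ≈ 0.041667)
A³ = (1/24)³ = 1/13824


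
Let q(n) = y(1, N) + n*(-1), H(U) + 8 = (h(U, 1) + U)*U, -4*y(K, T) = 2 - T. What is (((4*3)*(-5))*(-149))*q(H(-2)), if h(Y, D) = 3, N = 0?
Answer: 84930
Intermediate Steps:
y(K, T) = -½ + T/4 (y(K, T) = -(2 - T)/4 = -½ + T/4)
H(U) = -8 + U*(3 + U) (H(U) = -8 + (3 + U)*U = -8 + U*(3 + U))
q(n) = -½ - n (q(n) = (-½ + (¼)*0) + n*(-1) = (-½ + 0) - n = -½ - n)
(((4*3)*(-5))*(-149))*q(H(-2)) = (((4*3)*(-5))*(-149))*(-½ - (-8 + (-2)² + 3*(-2))) = ((12*(-5))*(-149))*(-½ - (-8 + 4 - 6)) = (-60*(-149))*(-½ - 1*(-10)) = 8940*(-½ + 10) = 8940*(19/2) = 84930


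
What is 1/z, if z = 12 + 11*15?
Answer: 1/177 ≈ 0.0056497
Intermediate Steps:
z = 177 (z = 12 + 165 = 177)
1/z = 1/177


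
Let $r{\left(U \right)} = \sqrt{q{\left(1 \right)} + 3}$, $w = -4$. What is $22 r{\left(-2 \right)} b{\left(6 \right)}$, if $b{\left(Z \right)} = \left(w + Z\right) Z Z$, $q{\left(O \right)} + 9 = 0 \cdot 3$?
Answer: $1584 i \sqrt{6} \approx 3880.0 i$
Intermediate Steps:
$q{\left(O \right)} = -9$ ($q{\left(O \right)} = -9 + 0 \cdot 3 = -9 + 0 = -9$)
$r{\left(U \right)} = i \sqrt{6}$ ($r{\left(U \right)} = \sqrt{-9 + 3} = \sqrt{-6} = i \sqrt{6}$)
$b{\left(Z \right)} = Z^{2} \left(-4 + Z\right)$ ($b{\left(Z \right)} = \left(-4 + Z\right) Z Z = \left(-4 + Z\right) Z^{2} = Z^{2} \left(-4 + Z\right)$)
$22 r{\left(-2 \right)} b{\left(6 \right)} = 22 i \sqrt{6} \cdot 6^{2} \left(-4 + 6\right) = 22 i \sqrt{6} \cdot 36 \cdot 2 = 22 i \sqrt{6} \cdot 72 = 1584 i \sqrt{6}$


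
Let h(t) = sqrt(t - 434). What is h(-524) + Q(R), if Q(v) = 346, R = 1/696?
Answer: 346 + I*sqrt(958) ≈ 346.0 + 30.952*I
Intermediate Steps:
h(t) = sqrt(-434 + t)
R = 1/696 ≈ 0.0014368
h(-524) + Q(R) = sqrt(-434 - 524) + 346 = sqrt(-958) + 346 = I*sqrt(958) + 346 = 346 + I*sqrt(958)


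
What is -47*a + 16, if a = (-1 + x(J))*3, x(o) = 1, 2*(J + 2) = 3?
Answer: 16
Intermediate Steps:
J = -½ (J = -2 + (½)*3 = -2 + 3/2 = -½ ≈ -0.50000)
a = 0 (a = (-1 + 1)*3 = 0*3 = 0)
-47*a + 16 = -47*0 + 16 = 0 + 16 = 16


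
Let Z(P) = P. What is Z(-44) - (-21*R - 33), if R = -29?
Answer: -620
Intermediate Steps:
Z(-44) - (-21*R - 33) = -44 - (-21*(-29) - 33) = -44 - (609 - 33) = -44 - 1*576 = -44 - 576 = -620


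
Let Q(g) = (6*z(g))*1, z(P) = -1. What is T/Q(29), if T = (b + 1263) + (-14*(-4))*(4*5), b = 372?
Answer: -2755/6 ≈ -459.17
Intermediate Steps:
Q(g) = -6 (Q(g) = (6*(-1))*1 = -6*1 = -6)
T = 2755 (T = (372 + 1263) + (-14*(-4))*(4*5) = 1635 + 56*20 = 1635 + 1120 = 2755)
T/Q(29) = 2755/(-6) = 2755*(-⅙) = -2755/6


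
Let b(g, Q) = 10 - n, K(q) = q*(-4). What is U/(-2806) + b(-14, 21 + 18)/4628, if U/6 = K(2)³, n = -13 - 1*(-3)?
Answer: 1784167/1623271 ≈ 1.0991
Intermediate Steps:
K(q) = -4*q
n = -10 (n = -13 + 3 = -10)
U = -3072 (U = 6*(-4*2)³ = 6*(-8)³ = 6*(-512) = -3072)
b(g, Q) = 20 (b(g, Q) = 10 - 1*(-10) = 10 + 10 = 20)
U/(-2806) + b(-14, 21 + 18)/4628 = -3072/(-2806) + 20/4628 = -3072*(-1/2806) + 20*(1/4628) = 1536/1403 + 5/1157 = 1784167/1623271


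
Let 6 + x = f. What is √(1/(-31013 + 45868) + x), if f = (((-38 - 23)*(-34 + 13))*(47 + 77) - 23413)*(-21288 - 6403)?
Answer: 2*I*√206891213299849455/14855 ≈ 61239.0*I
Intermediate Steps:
f = -3750219821 (f = (-61*(-21)*124 - 23413)*(-27691) = (1281*124 - 23413)*(-27691) = (158844 - 23413)*(-27691) = 135431*(-27691) = -3750219821)
x = -3750219827 (x = -6 - 3750219821 = -3750219827)
√(1/(-31013 + 45868) + x) = √(1/(-31013 + 45868) - 3750219827) = √(1/14855 - 3750219827) = √(-55709515530084/14855) = 2*I*√206891213299849455/14855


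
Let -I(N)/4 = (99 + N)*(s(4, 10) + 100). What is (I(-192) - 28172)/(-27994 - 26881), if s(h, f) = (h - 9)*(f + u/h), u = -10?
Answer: 4922/54875 ≈ 0.089695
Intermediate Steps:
s(h, f) = (-9 + h)*(f - 10/h) (s(h, f) = (h - 9)*(f - 10/h) = (-9 + h)*(f - 10/h))
I(N) = -24750 - 250*N (I(N) = -4*(99 + N)*((-10 - 9*10 + 90/4 + 10*4) + 100) = -4*(99 + N)*((-10 - 90 + 90*(1/4) + 40) + 100) = -4*(99 + N)*((-10 - 90 + 45/2 + 40) + 100) = -4*(99 + N)*(-75/2 + 100) = -4*(99 + N)*125/2 = -4*(12375/2 + 125*N/2) = -24750 - 250*N)
(I(-192) - 28172)/(-27994 - 26881) = ((-24750 - 250*(-192)) - 28172)/(-27994 - 26881) = ((-24750 + 48000) - 28172)/(-54875) = (23250 - 28172)*(-1/54875) = -4922*(-1/54875) = 4922/54875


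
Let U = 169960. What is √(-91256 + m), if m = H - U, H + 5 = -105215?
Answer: 2*I*√91609 ≈ 605.34*I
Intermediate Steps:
H = -105220 (H = -5 - 105215 = -105220)
m = -275180 (m = -105220 - 1*169960 = -105220 - 169960 = -275180)
√(-91256 + m) = √(-91256 - 275180) = √(-366436) = 2*I*√91609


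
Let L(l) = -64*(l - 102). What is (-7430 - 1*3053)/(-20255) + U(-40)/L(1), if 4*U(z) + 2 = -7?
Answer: 270866153/523713280 ≈ 0.51720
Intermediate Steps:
L(l) = 6528 - 64*l (L(l) = -64*(-102 + l) = 6528 - 64*l)
U(z) = -9/4 (U(z) = -½ + (¼)*(-7) = -½ - 7/4 = -9/4)
(-7430 - 1*3053)/(-20255) + U(-40)/L(1) = (-7430 - 1*3053)/(-20255) - 9/(4*(6528 - 64*1)) = (-7430 - 3053)*(-1/20255) - 9/(4*(6528 - 64)) = -10483*(-1/20255) - 9/4/6464 = 10483/20255 - 9/4*1/6464 = 10483/20255 - 9/25856 = 270866153/523713280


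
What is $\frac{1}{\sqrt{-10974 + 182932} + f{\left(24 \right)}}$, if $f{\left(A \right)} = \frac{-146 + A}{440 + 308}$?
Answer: $\frac{22814}{24052793487} + \frac{139876 \sqrt{171958}}{24052793487} \approx 0.0024125$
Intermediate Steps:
$f{\left(A \right)} = - \frac{73}{374} + \frac{A}{748}$ ($f{\left(A \right)} = \frac{-146 + A}{748} = \left(-146 + A\right) \frac{1}{748} = - \frac{73}{374} + \frac{A}{748}$)
$\frac{1}{\sqrt{-10974 + 182932} + f{\left(24 \right)}} = \frac{1}{\sqrt{-10974 + 182932} + \left(- \frac{73}{374} + \frac{1}{748} \cdot 24\right)} = \frac{1}{\sqrt{171958} + \left(- \frac{73}{374} + \frac{6}{187}\right)} = \frac{1}{\sqrt{171958} - \frac{61}{374}} = \frac{1}{- \frac{61}{374} + \sqrt{171958}}$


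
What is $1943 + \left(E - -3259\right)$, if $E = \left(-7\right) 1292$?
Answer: $-3842$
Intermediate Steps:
$E = -9044$
$1943 + \left(E - -3259\right) = 1943 - 5785 = -3842$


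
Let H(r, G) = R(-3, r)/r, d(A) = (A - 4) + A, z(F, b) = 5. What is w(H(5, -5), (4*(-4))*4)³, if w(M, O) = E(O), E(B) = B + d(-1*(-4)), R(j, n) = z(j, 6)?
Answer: -216000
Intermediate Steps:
R(j, n) = 5
d(A) = -4 + 2*A (d(A) = (-4 + A) + A = -4 + 2*A)
H(r, G) = 5/r
E(B) = 4 + B (E(B) = B + (-4 + 2*(-1*(-4))) = B + (-4 + 2*4) = B + (-4 + 8) = B + 4 = 4 + B)
w(M, O) = 4 + O
w(H(5, -5), (4*(-4))*4)³ = (4 + (4*(-4))*4)³ = (4 - 16*4)³ = (4 - 64)³ = (-60)³ = -216000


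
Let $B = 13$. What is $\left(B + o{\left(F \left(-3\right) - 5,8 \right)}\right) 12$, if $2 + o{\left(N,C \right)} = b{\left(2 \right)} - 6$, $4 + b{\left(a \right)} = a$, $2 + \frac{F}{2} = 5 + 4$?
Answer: $36$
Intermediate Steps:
$F = 14$ ($F = -4 + 2 \left(5 + 4\right) = -4 + 2 \cdot 9 = -4 + 18 = 14$)
$b{\left(a \right)} = -4 + a$
$o{\left(N,C \right)} = -10$ ($o{\left(N,C \right)} = -2 + \left(\left(-4 + 2\right) - 6\right) = -2 - 8 = -10$)
$\left(B + o{\left(F \left(-3\right) - 5,8 \right)}\right) 12 = \left(13 - 10\right) 12 = 3 \cdot 12 = 36$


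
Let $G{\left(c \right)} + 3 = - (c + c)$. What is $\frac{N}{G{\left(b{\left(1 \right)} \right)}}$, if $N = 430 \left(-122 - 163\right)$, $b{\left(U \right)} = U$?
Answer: $24510$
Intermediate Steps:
$N = -122550$ ($N = 430 \left(-285\right) = -122550$)
$G{\left(c \right)} = -3 - 2 c$ ($G{\left(c \right)} = -3 - \left(c + c\right) = -3 - 2 c$)
$\frac{N}{G{\left(b{\left(1 \right)} \right)}} = - \frac{122550}{-3 - 2} = - \frac{122550}{-5} = \left(-122550\right) \left(- \frac{1}{5}\right) = 24510$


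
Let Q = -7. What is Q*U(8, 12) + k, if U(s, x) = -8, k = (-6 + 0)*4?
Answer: 32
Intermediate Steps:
k = -24 (k = -6*4 = -24)
Q*U(8, 12) + k = -7*(-8) - 24 = 56 - 24 = 32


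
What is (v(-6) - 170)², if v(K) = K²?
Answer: 17956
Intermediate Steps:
(v(-6) - 170)² = ((-6)² - 170)² = (36 - 170)² = (-134)² = 17956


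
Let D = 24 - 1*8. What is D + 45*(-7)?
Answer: -299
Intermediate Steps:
D = 16 (D = 24 - 8 = 16)
D + 45*(-7) = 16 + 45*(-7) = 16 - 315 = -299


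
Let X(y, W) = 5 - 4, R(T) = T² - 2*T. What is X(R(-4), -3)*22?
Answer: 22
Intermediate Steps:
X(y, W) = 1
X(R(-4), -3)*22 = 1*22 = 22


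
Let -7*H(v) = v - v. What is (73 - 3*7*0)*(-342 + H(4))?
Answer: -24966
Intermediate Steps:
H(v) = 0 (H(v) = -(v - v)/7 = -⅐*0 = 0)
(73 - 3*7*0)*(-342 + H(4)) = (73 - 3*7*0)*(-342 + 0) = (73 - 21*0)*(-342) = (73 + 0)*(-342) = 73*(-342) = -24966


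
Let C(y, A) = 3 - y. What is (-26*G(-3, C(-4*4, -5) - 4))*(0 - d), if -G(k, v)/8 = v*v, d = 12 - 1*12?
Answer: 0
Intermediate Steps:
d = 0 (d = 12 - 12 = 0)
G(k, v) = -8*v² (G(k, v) = -8*v*v = -8*v²)
(-26*G(-3, C(-4*4, -5) - 4))*(0 - d) = (-(-208)*((3 - (-4)*4) - 4)²)*(0 - 1*0) = (-(-208)*((3 - 1*(-16)) - 4)²)*(0 + 0) = -(-208)*((3 + 16) - 4)²*0 = -(-208)*(19 - 4)²*0 = -(-208)*15²*0 = -(-208)*225*0 = -26*(-1800)*0 = 46800*0 = 0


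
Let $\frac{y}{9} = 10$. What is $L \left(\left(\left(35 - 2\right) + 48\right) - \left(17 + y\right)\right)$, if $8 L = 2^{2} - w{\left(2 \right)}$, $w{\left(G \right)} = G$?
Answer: $- \frac{13}{2} \approx -6.5$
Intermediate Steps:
$y = 90$ ($y = 9 \cdot 10 = 90$)
$L = \frac{1}{4}$ ($L = \frac{2^{2} - 2}{8} = \frac{4 - 2}{8} = \frac{1}{8} \cdot 2 = \frac{1}{4} \approx 0.25$)
$L \left(\left(\left(35 - 2\right) + 48\right) - \left(17 + y\right)\right) = \frac{\left(\left(35 - 2\right) + 48\right) - 107}{4} = \frac{\left(33 + 48\right) - 107}{4} = \frac{81 - 107}{4} = \frac{1}{4} \left(-26\right) = - \frac{13}{2}$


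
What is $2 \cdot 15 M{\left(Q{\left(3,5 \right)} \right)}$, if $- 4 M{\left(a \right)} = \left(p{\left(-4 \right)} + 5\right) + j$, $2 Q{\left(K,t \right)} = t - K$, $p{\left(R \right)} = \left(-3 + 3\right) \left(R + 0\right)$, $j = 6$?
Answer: $- \frac{165}{2} \approx -82.5$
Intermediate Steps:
$p{\left(R \right)} = 0$ ($p{\left(R \right)} = 0 R = 0$)
$Q{\left(K,t \right)} = \frac{t}{2} - \frac{K}{2}$ ($Q{\left(K,t \right)} = \frac{t - K}{2} = \frac{t}{2} - \frac{K}{2}$)
$M{\left(a \right)} = - \frac{11}{4}$ ($M{\left(a \right)} = - \frac{\left(0 + 5\right) + 6}{4} = - \frac{5 + 6}{4} = \left(- \frac{1}{4}\right) 11 = - \frac{11}{4}$)
$2 \cdot 15 M{\left(Q{\left(3,5 \right)} \right)} = 2 \cdot 15 \left(- \frac{11}{4}\right) = 30 \left(- \frac{11}{4}\right) = - \frac{165}{2}$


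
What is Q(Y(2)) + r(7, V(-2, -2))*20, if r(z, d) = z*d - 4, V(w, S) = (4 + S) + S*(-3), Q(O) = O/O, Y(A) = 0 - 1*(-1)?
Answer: 1041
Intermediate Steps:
Y(A) = 1 (Y(A) = 0 + 1 = 1)
Q(O) = 1
V(w, S) = 4 - 2*S (V(w, S) = (4 + S) - 3*S = 4 - 2*S)
r(z, d) = -4 + d*z (r(z, d) = d*z - 4 = -4 + d*z)
Q(Y(2)) + r(7, V(-2, -2))*20 = 1 + (-4 + (4 - 2*(-2))*7)*20 = 1 + (-4 + (4 + 4)*7)*20 = 1 + (-4 + 8*7)*20 = 1 + (-4 + 56)*20 = 1 + 52*20 = 1 + 1040 = 1041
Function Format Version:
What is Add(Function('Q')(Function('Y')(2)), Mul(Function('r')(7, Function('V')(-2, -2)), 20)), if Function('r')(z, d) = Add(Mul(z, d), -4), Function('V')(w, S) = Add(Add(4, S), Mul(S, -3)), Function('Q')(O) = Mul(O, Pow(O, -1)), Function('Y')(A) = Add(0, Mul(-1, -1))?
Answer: 1041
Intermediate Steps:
Function('Y')(A) = 1 (Function('Y')(A) = Add(0, 1) = 1)
Function('Q')(O) = 1
Function('V')(w, S) = Add(4, Mul(-2, S)) (Function('V')(w, S) = Add(Add(4, S), Mul(-3, S)) = Add(4, Mul(-2, S)))
Function('r')(z, d) = Add(-4, Mul(d, z)) (Function('r')(z, d) = Add(Mul(d, z), -4) = Add(-4, Mul(d, z)))
Add(Function('Q')(Function('Y')(2)), Mul(Function('r')(7, Function('V')(-2, -2)), 20)) = Add(1, Mul(Add(-4, Mul(Add(4, Mul(-2, -2)), 7)), 20)) = Add(1, Mul(Add(-4, Mul(Add(4, 4), 7)), 20)) = Add(1, Mul(Add(-4, Mul(8, 7)), 20)) = Add(1, Mul(Add(-4, 56), 20)) = Add(1, Mul(52, 20)) = Add(1, 1040) = 1041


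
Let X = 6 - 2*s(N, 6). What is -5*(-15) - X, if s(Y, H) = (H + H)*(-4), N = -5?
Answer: -27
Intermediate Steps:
s(Y, H) = -8*H (s(Y, H) = (2*H)*(-4) = -8*H)
X = 102 (X = 6 - (-16)*6 = 6 - 2*(-48) = 6 + 96 = 102)
-5*(-15) - X = -5*(-15) - 1*102 = 75 - 102 = -27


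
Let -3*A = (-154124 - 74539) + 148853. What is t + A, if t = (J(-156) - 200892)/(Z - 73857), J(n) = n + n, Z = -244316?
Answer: 25393990742/954519 ≈ 26604.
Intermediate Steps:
J(n) = 2*n
A = 79810/3 (A = -((-154124 - 74539) + 148853)/3 = -(-228663 + 148853)/3 = -⅓*(-79810) = 79810/3 ≈ 26603.)
t = 201204/318173 (t = (2*(-156) - 200892)/(-244316 - 73857) = (-312 - 200892)/(-318173) = -201204*(-1/318173) = 201204/318173 ≈ 0.63237)
t + A = 201204/318173 + 79810/3 = 25393990742/954519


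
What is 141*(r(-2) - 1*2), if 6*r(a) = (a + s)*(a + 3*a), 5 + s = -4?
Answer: 1786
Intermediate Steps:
s = -9 (s = -5 - 4 = -9)
r(a) = 2*a*(-9 + a)/3 (r(a) = ((a - 9)*(a + 3*a))/6 = ((-9 + a)*(4*a))/6 = (4*a*(-9 + a))/6 = 2*a*(-9 + a)/3)
141*(r(-2) - 1*2) = 141*((⅔)*(-2)*(-9 - 2) - 1*2) = 141*((⅔)*(-2)*(-11) - 2) = 141*(44/3 - 2) = 141*(38/3) = 1786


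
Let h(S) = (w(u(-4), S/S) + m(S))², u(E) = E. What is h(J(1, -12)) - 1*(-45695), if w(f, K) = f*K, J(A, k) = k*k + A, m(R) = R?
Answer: 65576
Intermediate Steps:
J(A, k) = A + k² (J(A, k) = k² + A = A + k²)
w(f, K) = K*f
h(S) = (-4 + S)² (h(S) = ((S/S)*(-4) + S)² = (1*(-4) + S)² = (-4 + S)²)
h(J(1, -12)) - 1*(-45695) = (-4 + (1 + (-12)²))² - 1*(-45695) = (-4 + (1 + 144))² + 45695 = (-4 + 145)² + 45695 = 141² + 45695 = 19881 + 45695 = 65576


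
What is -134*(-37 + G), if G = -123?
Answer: 21440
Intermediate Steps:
-134*(-37 + G) = -134*(-37 - 123) = -134*(-160) = 21440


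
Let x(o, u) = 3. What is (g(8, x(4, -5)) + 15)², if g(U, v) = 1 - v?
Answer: 169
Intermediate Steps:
(g(8, x(4, -5)) + 15)² = ((1 - 1*3) + 15)² = ((1 - 3) + 15)² = (-2 + 15)² = 13² = 169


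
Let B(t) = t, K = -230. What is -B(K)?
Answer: 230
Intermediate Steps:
-B(K) = -1*(-230) = 230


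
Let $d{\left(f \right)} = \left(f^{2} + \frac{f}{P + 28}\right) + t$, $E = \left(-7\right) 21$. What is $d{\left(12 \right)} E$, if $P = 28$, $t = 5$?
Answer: $- \frac{43869}{2} \approx -21935.0$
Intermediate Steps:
$E = -147$
$d{\left(f \right)} = 5 + f^{2} + \frac{f}{56}$ ($d{\left(f \right)} = \left(f^{2} + \frac{f}{28 + 28}\right) + 5 = \left(f^{2} + \frac{f}{56}\right) + 5 = 5 + f^{2} + \frac{f}{56}$)
$d{\left(12 \right)} E = \left(5 + 12^{2} + \frac{1}{56} \cdot 12\right) \left(-147\right) = \left(5 + 144 + \frac{3}{14}\right) \left(-147\right) = \frac{2089}{14} \left(-147\right) = - \frac{43869}{2}$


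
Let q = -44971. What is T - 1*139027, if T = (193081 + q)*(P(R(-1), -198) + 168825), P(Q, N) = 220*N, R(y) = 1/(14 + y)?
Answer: 18552860123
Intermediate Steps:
T = 18552999150 (T = (193081 - 44971)*(220*(-198) + 168825) = 148110*(-43560 + 168825) = 148110*125265 = 18552999150)
T - 1*139027 = 18552999150 - 1*139027 = 18552999150 - 139027 = 18552860123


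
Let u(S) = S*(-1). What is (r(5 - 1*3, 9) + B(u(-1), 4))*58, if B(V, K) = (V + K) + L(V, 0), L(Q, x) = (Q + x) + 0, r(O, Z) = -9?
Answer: -174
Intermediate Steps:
L(Q, x) = Q + x
u(S) = -S
B(V, K) = K + 2*V (B(V, K) = (V + K) + (V + 0) = (K + V) + V = K + 2*V)
(r(5 - 1*3, 9) + B(u(-1), 4))*58 = (-9 + (4 + 2*(-1*(-1))))*58 = (-9 + (4 + 2*1))*58 = (-9 + (4 + 2))*58 = (-9 + 6)*58 = -3*58 = -174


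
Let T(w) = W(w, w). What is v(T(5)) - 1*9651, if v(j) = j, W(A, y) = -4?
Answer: -9655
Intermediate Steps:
T(w) = -4
v(T(5)) - 1*9651 = -4 - 1*9651 = -4 - 9651 = -9655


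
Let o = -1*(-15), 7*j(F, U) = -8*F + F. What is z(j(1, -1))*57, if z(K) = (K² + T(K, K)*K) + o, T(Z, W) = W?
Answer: 969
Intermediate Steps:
j(F, U) = -F (j(F, U) = (-8*F + F)/7 = (-7*F)/7 = -F)
o = 15
z(K) = 15 + 2*K² (z(K) = (K² + K*K) + 15 = (K² + K²) + 15 = 2*K² + 15 = 15 + 2*K²)
z(j(1, -1))*57 = (15 + 2*(-1*1)²)*57 = (15 + 2*(-1)²)*57 = (15 + 2*1)*57 = (15 + 2)*57 = 17*57 = 969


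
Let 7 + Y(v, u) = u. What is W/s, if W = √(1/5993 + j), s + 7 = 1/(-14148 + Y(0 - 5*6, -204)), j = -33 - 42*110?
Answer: -14359*I*√41779342501/301190201 ≈ -9.7446*I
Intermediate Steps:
j = -4653 (j = -33 - 4620 = -4653)
Y(v, u) = -7 + u
s = -100514/14359 (s = -7 + 1/(-14148 + (-7 - 204)) = -7 + 1/(-14148 - 211) = -7 + 1/(-14359) = -7 - 1/14359 = -100514/14359 ≈ -7.0001)
W = 2*I*√41779342501/5993 (W = √(1/5993 - 4653) = √(-27885428/5993) = 2*I*√41779342501/5993 ≈ 68.213*I)
W/s = (2*I*√41779342501/5993)/(-100514/14359) = (2*I*√41779342501/5993)*(-14359/100514) = -14359*I*√41779342501/301190201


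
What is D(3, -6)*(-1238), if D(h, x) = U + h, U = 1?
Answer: -4952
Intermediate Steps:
D(h, x) = 1 + h
D(3, -6)*(-1238) = (1 + 3)*(-1238) = 4*(-1238) = -4952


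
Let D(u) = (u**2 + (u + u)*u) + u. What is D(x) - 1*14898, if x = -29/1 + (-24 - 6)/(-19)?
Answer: -4573754/361 ≈ -12670.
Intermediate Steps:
x = -521/19 (x = -29*1 - 30*(-1/19) = -29 + 30/19 = -521/19 ≈ -27.421)
D(u) = u + 3*u**2 (D(u) = (u**2 + (2*u)*u) + u = (u**2 + 2*u**2) + u = 3*u**2 + u = u + 3*u**2)
D(x) - 1*14898 = -521*(1 + 3*(-521/19))/19 - 1*14898 = -521*(1 - 1563/19)/19 - 14898 = -521/19*(-1544/19) - 14898 = 804424/361 - 14898 = -4573754/361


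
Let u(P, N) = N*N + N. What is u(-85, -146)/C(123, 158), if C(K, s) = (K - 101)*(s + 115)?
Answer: 10585/3003 ≈ 3.5248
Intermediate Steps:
u(P, N) = N + N**2 (u(P, N) = N**2 + N = N + N**2)
C(K, s) = (-101 + K)*(115 + s)
u(-85, -146)/C(123, 158) = (-146*(1 - 146))/(-11615 - 101*158 + 115*123 + 123*158) = (-146*(-145))/(-11615 - 15958 + 14145 + 19434) = 21170/6006 = 21170*(1/6006) = 10585/3003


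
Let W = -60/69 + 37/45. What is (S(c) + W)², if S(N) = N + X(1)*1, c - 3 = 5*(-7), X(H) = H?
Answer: 1032593956/1071225 ≈ 963.94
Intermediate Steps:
c = -32 (c = 3 + 5*(-7) = 3 - 35 = -32)
S(N) = 1 + N (S(N) = N + 1*1 = N + 1 = 1 + N)
W = -49/1035 (W = -60*1/69 + 37*(1/45) = -20/23 + 37/45 = -49/1035 ≈ -0.047343)
(S(c) + W)² = ((1 - 32) - 49/1035)² = (-31 - 49/1035)² = (-32134/1035)² = 1032593956/1071225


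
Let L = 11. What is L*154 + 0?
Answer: 1694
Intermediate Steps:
L*154 + 0 = 11*154 + 0 = 1694 + 0 = 1694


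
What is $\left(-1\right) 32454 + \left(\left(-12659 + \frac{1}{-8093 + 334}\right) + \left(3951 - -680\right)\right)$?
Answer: $- \frac{314099839}{7759} \approx -40482.0$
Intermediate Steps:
$\left(-1\right) 32454 + \left(\left(-12659 + \frac{1}{-8093 + 334}\right) + \left(3951 - -680\right)\right) = -32454 + \left(\left(-12659 + \frac{1}{-7759}\right) + \left(3951 + 680\right)\right) = -32454 + \left(\left(-12659 - \frac{1}{7759}\right) + 4631\right) = -32454 + \left(- \frac{98221182}{7759} + 4631\right) = -32454 - \frac{62289253}{7759} = - \frac{314099839}{7759}$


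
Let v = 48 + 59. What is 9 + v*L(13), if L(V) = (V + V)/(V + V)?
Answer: 116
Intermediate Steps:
v = 107
L(V) = 1 (L(V) = (2*V)/((2*V)) = (2*V)*(1/(2*V)) = 1)
9 + v*L(13) = 9 + 107*1 = 9 + 107 = 116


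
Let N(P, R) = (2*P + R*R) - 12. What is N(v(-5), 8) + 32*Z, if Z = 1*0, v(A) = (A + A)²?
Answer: 252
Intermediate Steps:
v(A) = 4*A² (v(A) = (2*A)² = 4*A²)
N(P, R) = -12 + R² + 2*P (N(P, R) = (2*P + R²) - 12 = (R² + 2*P) - 12 = -12 + R² + 2*P)
Z = 0
N(v(-5), 8) + 32*Z = (-12 + 8² + 2*(4*(-5)²)) + 32*0 = (-12 + 64 + 2*(4*25)) + 0 = (-12 + 64 + 2*100) + 0 = (-12 + 64 + 200) + 0 = 252 + 0 = 252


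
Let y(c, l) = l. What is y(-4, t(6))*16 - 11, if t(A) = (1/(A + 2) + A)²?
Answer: 2357/4 ≈ 589.25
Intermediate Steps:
t(A) = (A + 1/(2 + A))² (t(A) = (1/(2 + A) + A)² = (A + 1/(2 + A))²)
y(-4, t(6))*16 - 11 = ((1 + 6² + 2*6)²/(2 + 6)²)*16 - 11 = ((1 + 36 + 12)²/8²)*16 - 11 = ((1/64)*49²)*16 - 11 = ((1/64)*2401)*16 - 11 = (2401/64)*16 - 11 = 2401/4 - 11 = 2357/4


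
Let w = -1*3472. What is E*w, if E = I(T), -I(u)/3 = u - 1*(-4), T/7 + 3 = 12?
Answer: 697872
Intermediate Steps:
T = 63 (T = -21 + 7*12 = -21 + 84 = 63)
w = -3472
I(u) = -12 - 3*u (I(u) = -3*(u - 1*(-4)) = -3*(u + 4) = -3*(4 + u) = -12 - 3*u)
E = -201 (E = -12 - 3*63 = -12 - 189 = -201)
E*w = -201*(-3472) = 697872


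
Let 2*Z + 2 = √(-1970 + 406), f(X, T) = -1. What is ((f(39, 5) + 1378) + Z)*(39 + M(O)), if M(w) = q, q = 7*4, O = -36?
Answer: 92192 + 67*I*√391 ≈ 92192.0 + 1324.8*I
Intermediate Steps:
q = 28
M(w) = 28
Z = -1 + I*√391 (Z = -1 + √(-1970 + 406)/2 = -1 + √(-1564)/2 = -1 + (2*I*√391)/2 = -1 + I*√391 ≈ -1.0 + 19.774*I)
((f(39, 5) + 1378) + Z)*(39 + M(O)) = ((-1 + 1378) + (-1 + I*√391))*(39 + 28) = (1377 + (-1 + I*√391))*67 = (1376 + I*√391)*67 = 92192 + 67*I*√391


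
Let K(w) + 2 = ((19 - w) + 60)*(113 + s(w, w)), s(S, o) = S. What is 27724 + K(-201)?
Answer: 3082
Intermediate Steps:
K(w) = -2 + (79 - w)*(113 + w) (K(w) = -2 + ((19 - w) + 60)*(113 + w) = -2 + (79 - w)*(113 + w))
27724 + K(-201) = 27724 + (8925 - 1*(-201)² - 34*(-201)) = 27724 + (8925 - 1*40401 + 6834) = 27724 + (8925 - 40401 + 6834) = 27724 - 24642 = 3082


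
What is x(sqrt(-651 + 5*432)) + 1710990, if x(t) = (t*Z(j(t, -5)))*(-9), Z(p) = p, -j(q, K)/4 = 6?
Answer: 1710990 + 216*sqrt(1509) ≈ 1.7194e+6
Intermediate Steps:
j(q, K) = -24 (j(q, K) = -4*6 = -24)
x(t) = 216*t (x(t) = (t*(-24))*(-9) = -24*t*(-9) = 216*t)
x(sqrt(-651 + 5*432)) + 1710990 = 216*sqrt(-651 + 5*432) + 1710990 = 216*sqrt(-651 + 2160) + 1710990 = 216*sqrt(1509) + 1710990 = 1710990 + 216*sqrt(1509)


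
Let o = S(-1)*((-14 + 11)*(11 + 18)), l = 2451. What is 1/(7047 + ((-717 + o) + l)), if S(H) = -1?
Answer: 1/8868 ≈ 0.00011277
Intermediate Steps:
o = 87 (o = -(-14 + 11)*(11 + 18) = -(-3)*29 = -1*(-87) = 87)
1/(7047 + ((-717 + o) + l)) = 1/(7047 + ((-717 + 87) + 2451)) = 1/(7047 + (-630 + 2451)) = 1/(7047 + 1821) = 1/8868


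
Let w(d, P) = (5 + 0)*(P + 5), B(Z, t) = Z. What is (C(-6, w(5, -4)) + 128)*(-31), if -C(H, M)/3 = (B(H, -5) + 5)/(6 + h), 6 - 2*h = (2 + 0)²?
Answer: -27869/7 ≈ -3981.3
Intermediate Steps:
w(d, P) = 25 + 5*P (w(d, P) = 5*(5 + P) = 25 + 5*P)
h = 1 (h = 3 - (2 + 0)²/2 = 3 - ½*2² = 3 - ½*4 = 3 - 2 = 1)
C(H, M) = -15/7 - 3*H/7 (C(H, M) = -3*(H + 5)/(6 + 1) = -3*(5 + H)/7 = -3*(5/7 + H/7) = -15/7 - 3*H/7)
(C(-6, w(5, -4)) + 128)*(-31) = ((-15/7 - 3/7*(-6)) + 128)*(-31) = ((-15/7 + 18/7) + 128)*(-31) = (3/7 + 128)*(-31) = (899/7)*(-31) = -27869/7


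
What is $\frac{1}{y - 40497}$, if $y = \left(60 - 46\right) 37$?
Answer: $- \frac{1}{39979} \approx -2.5013 \cdot 10^{-5}$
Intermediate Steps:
$y = 518$ ($y = 14 \cdot 37 = 518$)
$\frac{1}{y - 40497} = \frac{1}{518 - 40497} = \frac{1}{-39979} = - \frac{1}{39979}$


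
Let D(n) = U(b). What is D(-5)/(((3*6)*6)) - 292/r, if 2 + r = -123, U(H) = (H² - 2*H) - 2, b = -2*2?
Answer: 17143/6750 ≈ 2.5397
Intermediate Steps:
b = -4
U(H) = -2 + H² - 2*H
D(n) = 22 (D(n) = -2 + (-4)² - 2*(-4) = -2 + 16 + 8 = 22)
r = -125 (r = -2 - 123 = -125)
D(-5)/(((3*6)*6)) - 292/r = 22/(((3*6)*6)) - 292/(-125) = 22/((18*6)) - 292*(-1/125) = 22/108 + 292/125 = 22*(1/108) + 292/125 = 11/54 + 292/125 = 17143/6750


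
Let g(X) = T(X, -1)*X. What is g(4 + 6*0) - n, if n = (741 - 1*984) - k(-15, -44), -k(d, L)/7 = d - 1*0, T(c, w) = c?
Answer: 364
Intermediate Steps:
k(d, L) = -7*d (k(d, L) = -7*(d - 1*0) = -7*(d + 0) = -7*d)
g(X) = X**2 (g(X) = X*X = X**2)
n = -348 (n = (741 - 1*984) - (-7)*(-15) = (741 - 984) - 1*105 = -243 - 105 = -348)
g(4 + 6*0) - n = (4 + 6*0)**2 - 1*(-348) = (4 + 0)**2 + 348 = 4**2 + 348 = 16 + 348 = 364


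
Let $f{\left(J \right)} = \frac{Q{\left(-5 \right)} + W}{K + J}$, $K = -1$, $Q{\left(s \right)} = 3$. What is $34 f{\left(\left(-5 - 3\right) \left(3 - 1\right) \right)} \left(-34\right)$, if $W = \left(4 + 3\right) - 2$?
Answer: $544$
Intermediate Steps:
$W = 5$ ($W = 7 - 2 = 5$)
$f{\left(J \right)} = \frac{8}{-1 + J}$ ($f{\left(J \right)} = \frac{3 + 5}{-1 + J} = \frac{8}{-1 + J}$)
$34 f{\left(\left(-5 - 3\right) \left(3 - 1\right) \right)} \left(-34\right) = 34 \frac{8}{-1 + \left(-5 - 3\right) \left(3 - 1\right)} \left(-34\right) = 34 \frac{8}{-1 + \left(-5 - 3\right) 2} \left(-34\right) = 34 \frac{8}{-1 - 16} \left(-34\right) = 34 \frac{8}{-17} \left(-34\right) = 34 \cdot 8 \left(- \frac{1}{17}\right) \left(-34\right) = 34 \left(- \frac{8}{17}\right) \left(-34\right) = \left(-16\right) \left(-34\right) = 544$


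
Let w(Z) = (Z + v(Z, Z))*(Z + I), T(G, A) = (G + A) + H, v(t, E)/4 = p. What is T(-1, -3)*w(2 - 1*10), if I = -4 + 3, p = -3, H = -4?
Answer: -1440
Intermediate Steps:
I = -1
v(t, E) = -12 (v(t, E) = 4*(-3) = -12)
T(G, A) = -4 + A + G (T(G, A) = (G + A) - 4 = (A + G) - 4 = -4 + A + G)
w(Z) = (-1 + Z)*(-12 + Z) (w(Z) = (Z - 12)*(Z - 1) = (-12 + Z)*(-1 + Z) = (-1 + Z)*(-12 + Z))
T(-1, -3)*w(2 - 1*10) = (-4 - 3 - 1)*(12 + (2 - 1*10)² - 13*(2 - 1*10)) = -8*(12 + (2 - 10)² - 13*(2 - 10)) = -8*(12 + (-8)² - 13*(-8)) = -8*(12 + 64 + 104) = -8*180 = -1440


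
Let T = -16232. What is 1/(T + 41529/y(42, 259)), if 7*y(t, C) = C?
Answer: -37/559055 ≈ -6.6183e-5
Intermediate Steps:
y(t, C) = C/7
1/(T + 41529/y(42, 259)) = 1/(-16232 + 41529/(((⅐)*259))) = 1/(-16232 + 41529/37) = 1/(-559055/37) = -37/559055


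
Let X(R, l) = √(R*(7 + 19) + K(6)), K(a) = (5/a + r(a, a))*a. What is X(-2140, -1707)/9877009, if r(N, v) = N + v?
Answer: I*√55563/9877009 ≈ 2.3865e-5*I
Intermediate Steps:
K(a) = a*(2*a + 5/a) (K(a) = (5/a + (a + a))*a = (5/a + 2*a)*a = (2*a + 5/a)*a = a*(2*a + 5/a))
X(R, l) = √(77 + 26*R) (X(R, l) = √(R*(7 + 19) + (5 + 2*6²)) = √(R*26 + (5 + 2*36)) = √(26*R + (5 + 72)) = √(26*R + 77) = √(77 + 26*R))
X(-2140, -1707)/9877009 = √(77 + 26*(-2140))/9877009 = √(77 - 55640)*(1/9877009) = √(-55563)*(1/9877009) = (I*√55563)*(1/9877009) = I*√55563/9877009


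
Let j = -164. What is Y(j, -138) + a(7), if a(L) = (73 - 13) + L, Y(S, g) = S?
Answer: -97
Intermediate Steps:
a(L) = 60 + L
Y(j, -138) + a(7) = -164 + (60 + 7) = -164 + 67 = -97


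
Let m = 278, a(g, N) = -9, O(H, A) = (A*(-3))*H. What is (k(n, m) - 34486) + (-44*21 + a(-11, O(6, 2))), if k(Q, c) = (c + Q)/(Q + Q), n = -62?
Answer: -1098043/31 ≈ -35421.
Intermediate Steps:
O(H, A) = -3*A*H (O(H, A) = (-3*A)*H = -3*A*H)
k(Q, c) = (Q + c)/(2*Q) (k(Q, c) = (Q + c)/((2*Q)) = (Q + c)*(1/(2*Q)) = (Q + c)/(2*Q))
(k(n, m) - 34486) + (-44*21 + a(-11, O(6, 2))) = ((½)*(-62 + 278)/(-62) - 34486) + (-44*21 - 9) = ((½)*(-1/62)*216 - 34486) + (-924 - 9) = (-54/31 - 34486) - 933 = -1069120/31 - 933 = -1098043/31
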